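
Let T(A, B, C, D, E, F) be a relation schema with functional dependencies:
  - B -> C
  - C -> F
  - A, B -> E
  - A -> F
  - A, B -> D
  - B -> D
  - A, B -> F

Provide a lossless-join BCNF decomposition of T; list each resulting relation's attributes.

Candidate key of the original relation: {A, B}.
In {A, B, C, D, E, F}, {B} is not a superkey ({B}⁺ restricted to this set is {B, C, D, F}), so split on B -> C, D, F into {B, C, D, F} and {A, B, E}.
In {B, C, D, F}, {C} is not a superkey ({C}⁺ restricted to this set is {C, F}), so split on C -> F into {C, F} and {B, C, D}.
{C, F} has no BCNF violation.
{B, C, D} has no BCNF violation.
{A, B, E} has no BCNF violation.

{A, B, E}; {B, C, D}; {C, F}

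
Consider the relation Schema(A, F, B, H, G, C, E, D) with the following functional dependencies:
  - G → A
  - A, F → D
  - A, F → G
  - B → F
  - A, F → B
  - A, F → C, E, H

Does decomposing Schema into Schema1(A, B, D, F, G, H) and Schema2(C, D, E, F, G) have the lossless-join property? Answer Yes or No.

Yes

Schema1 ∩ Schema2 = {D, F, G}; its closure under F is {A, B, C, D, E, F, G, H}.
This includes all of Schema1, so the common attributes are a superkey of Schema1 — the join is lossless.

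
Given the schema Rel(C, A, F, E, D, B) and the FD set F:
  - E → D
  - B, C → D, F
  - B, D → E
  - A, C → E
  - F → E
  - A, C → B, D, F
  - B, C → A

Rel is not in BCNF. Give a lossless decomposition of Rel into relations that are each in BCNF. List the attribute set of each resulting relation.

{A, B, C, F}; {D, E}; {E, F}

Candidate keys of the original relation: {A, C}, {B, C}.
In {A, B, C, D, E, F}, {E} is not a superkey ({E}⁺ restricted to this set is {D, E}), so split on E → D into {D, E} and {A, B, C, E, F}.
{D, E} has no BCNF violation.
In {A, B, C, E, F}, {F} is not a superkey ({F}⁺ restricted to this set is {E, F}), so split on F → E into {E, F} and {A, B, C, F}.
{E, F} has no BCNF violation.
{A, B, C, F} has no BCNF violation.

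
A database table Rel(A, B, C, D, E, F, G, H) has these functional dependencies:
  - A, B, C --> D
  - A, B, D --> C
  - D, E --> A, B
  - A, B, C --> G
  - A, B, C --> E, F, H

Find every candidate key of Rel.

{A, B, C}, {A, B, D}, {D, E}

{D, E}⁺ = {A, B, C, D, E, F, G, H}, which is every attribute, so {D, E} is a candidate key.
{A, B, C}⁺ = {A, B, C, D, E, F, G, H}, which is every attribute, so {A, B, C} is a candidate key.
{A, B, D}⁺ = {A, B, C, D, E, F, G, H}, which is every attribute, so {A, B, D} is a candidate key.
Any other superkey properly contains one of these, so there are no further candidate keys.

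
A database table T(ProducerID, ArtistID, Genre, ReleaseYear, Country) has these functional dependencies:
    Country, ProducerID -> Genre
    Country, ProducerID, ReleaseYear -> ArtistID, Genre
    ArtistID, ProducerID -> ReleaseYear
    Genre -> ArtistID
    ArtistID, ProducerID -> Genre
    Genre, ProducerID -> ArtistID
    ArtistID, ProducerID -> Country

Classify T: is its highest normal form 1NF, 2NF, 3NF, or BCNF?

3NF

Candidate keys: {ArtistID, ProducerID}, {Country, ProducerID}, {Genre, ProducerID}. Prime attributes: {ArtistID, Country, Genre, ProducerID}.
Genre -> ArtistID: {Genre}⁺ = {ArtistID, Genre}, which is not all of the attributes, so the left side is not a superkey — BCNF is violated.
Its right-hand attributes {ArtistID} are all prime, as are those of every other non-superkey FD — the relation is in 3NF.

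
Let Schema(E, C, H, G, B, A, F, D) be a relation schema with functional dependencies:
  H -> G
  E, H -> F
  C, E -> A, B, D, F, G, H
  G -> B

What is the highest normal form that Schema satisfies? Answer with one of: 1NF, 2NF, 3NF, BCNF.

2NF

Candidate key: {C, E}. Prime attributes: {C, E}.
H -> G breaks BCNF: {H}⁺ = {B, G, H}, so {H} is not a superkey.
H -> G has non-prime {G} on the right and a non-superkey on the left, so 3NF fails.
No non-prime attribute depends on a proper subset of any candidate key, so 2NF holds.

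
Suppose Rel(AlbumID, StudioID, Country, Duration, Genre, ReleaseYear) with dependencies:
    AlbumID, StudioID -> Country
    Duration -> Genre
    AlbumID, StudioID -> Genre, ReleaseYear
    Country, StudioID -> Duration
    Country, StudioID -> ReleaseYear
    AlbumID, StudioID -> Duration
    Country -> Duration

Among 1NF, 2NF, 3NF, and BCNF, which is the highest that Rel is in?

Candidate key: {AlbumID, StudioID}. Prime attributes: {AlbumID, StudioID}.
Duration -> Genre: {Duration}⁺ = {Duration, Genre}, which is not all of the attributes, so the left side is not a superkey — BCNF is violated.
Because {Genre} is non-prime and the left side of Duration -> Genre is not a superkey, the relation is not in 3NF.
No proper subset of a key has a non-prime attribute in its closure, so there is no partial dependency; 2NF holds.

2NF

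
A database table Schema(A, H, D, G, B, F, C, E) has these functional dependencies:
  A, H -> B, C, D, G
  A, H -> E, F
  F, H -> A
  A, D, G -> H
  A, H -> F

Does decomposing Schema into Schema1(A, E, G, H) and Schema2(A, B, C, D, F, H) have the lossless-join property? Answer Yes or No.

Common attributes: {A, H}; their closure is {A, B, C, D, E, F, G, H}.
Since Schema1 ⊆ {A, B, C, D, E, F, G, H}, the intersection is a superkey of Schema1; the decomposition is lossless.

Yes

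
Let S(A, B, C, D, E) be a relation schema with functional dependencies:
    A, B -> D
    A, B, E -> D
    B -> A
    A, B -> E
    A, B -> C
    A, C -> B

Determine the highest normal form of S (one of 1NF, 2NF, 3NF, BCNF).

Candidate keys: {A, C}, {B}. Prime attributes: {A, B, C}.
Every FD has a superkey on the left, so the relation is in BCNF.

BCNF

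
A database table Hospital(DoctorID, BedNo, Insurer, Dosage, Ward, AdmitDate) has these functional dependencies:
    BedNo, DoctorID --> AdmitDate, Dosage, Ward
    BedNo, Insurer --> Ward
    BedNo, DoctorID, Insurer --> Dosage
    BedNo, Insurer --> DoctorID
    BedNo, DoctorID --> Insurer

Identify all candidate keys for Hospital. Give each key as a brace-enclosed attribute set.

No FD produces {BedNo}, so it must be in every candidate key.
Closure of {BedNo, DoctorID} is {AdmitDate, BedNo, DoctorID, Dosage, Insurer, Ward}, the whole schema; {BedNo, DoctorID} is a candidate key.
Closure of {BedNo, Insurer} is {AdmitDate, BedNo, DoctorID, Dosage, Insurer, Ward}, the whole schema; {BedNo, Insurer} is a candidate key.
These are minimal and exhaustive — every other superkey contains one of them.

{BedNo, DoctorID}, {BedNo, Insurer}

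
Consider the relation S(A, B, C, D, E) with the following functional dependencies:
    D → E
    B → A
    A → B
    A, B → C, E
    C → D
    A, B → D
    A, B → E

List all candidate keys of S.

{A}⁺ = {A, B, C, D, E}, which is every attribute, so {A} is a candidate key.
{B}⁺ = {A, B, C, D, E}, which is every attribute, so {B} is a candidate key.
Any other superkey properly contains one of these, so there are no further candidate keys.

{A}, {B}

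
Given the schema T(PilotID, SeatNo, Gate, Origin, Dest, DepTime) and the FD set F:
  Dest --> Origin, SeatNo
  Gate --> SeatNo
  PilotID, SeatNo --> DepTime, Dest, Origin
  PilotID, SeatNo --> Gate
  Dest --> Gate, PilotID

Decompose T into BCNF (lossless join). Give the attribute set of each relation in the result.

Candidate keys of the original relation: {Dest}, {Gate, PilotID}, {PilotID, SeatNo}.
In {DepTime, Dest, Gate, Origin, PilotID, SeatNo}, {Gate} is not a superkey ({Gate}⁺ restricted to this set is {Gate, SeatNo}), so split on Gate --> SeatNo into {Gate, SeatNo} and {DepTime, Dest, Gate, Origin, PilotID}.
{Gate, SeatNo}: every determinant is a superkey — BCNF.
{DepTime, Dest, Gate, Origin, PilotID}: every determinant is a superkey — BCNF.

{DepTime, Dest, Gate, Origin, PilotID}; {Gate, SeatNo}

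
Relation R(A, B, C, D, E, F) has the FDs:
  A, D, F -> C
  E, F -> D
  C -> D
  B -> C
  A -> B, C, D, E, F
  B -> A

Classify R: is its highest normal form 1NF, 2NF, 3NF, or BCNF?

2NF

Candidate keys: {A}, {B}. Prime attributes: {A, B}.
E, F -> D: {E, F}⁺ = {D, E, F}, which is not all of the attributes, so the left side is not a superkey — BCNF is violated.
E, F -> D determines the non-prime attribute {D} from a non-superkey — 3NF is violated.
Every candidate key is a single attribute, so no partial dependency is possible; 2NF holds.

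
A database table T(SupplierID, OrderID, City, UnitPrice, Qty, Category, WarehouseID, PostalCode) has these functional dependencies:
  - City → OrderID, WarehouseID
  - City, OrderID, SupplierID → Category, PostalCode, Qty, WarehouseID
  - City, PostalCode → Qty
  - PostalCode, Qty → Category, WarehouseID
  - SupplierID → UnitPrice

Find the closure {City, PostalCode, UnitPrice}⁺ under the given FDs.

Start with {City, PostalCode, UnitPrice}.
City → OrderID, WarehouseID applies; add {OrderID, WarehouseID} → now {City, OrderID, PostalCode, UnitPrice, WarehouseID}.
City, PostalCode → Qty applies; add {Qty} → now {City, OrderID, PostalCode, Qty, UnitPrice, WarehouseID}.
PostalCode, Qty → Category, WarehouseID applies; add {Category} → now {Category, City, OrderID, PostalCode, Qty, UnitPrice, WarehouseID}.
No further FD applies.

{Category, City, OrderID, PostalCode, Qty, UnitPrice, WarehouseID}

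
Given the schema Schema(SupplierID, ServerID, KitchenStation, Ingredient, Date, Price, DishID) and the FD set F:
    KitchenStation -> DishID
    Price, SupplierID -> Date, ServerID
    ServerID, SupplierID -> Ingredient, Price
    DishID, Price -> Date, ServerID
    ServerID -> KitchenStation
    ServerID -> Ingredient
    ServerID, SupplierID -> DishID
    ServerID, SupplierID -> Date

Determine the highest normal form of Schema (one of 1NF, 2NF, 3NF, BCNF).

1NF

Candidate keys: {Price, SupplierID}, {ServerID, SupplierID}. Prime attributes: {Price, ServerID, SupplierID}.
KitchenStation -> DishID: {KitchenStation}⁺ = {DishID, KitchenStation}, which is not all of the attributes, so the left side is not a superkey — BCNF is violated.
KitchenStation -> DishID determines the non-prime attribute {DishID} from a non-superkey — 3NF is violated.
{ServerID} is a proper subset of the key {ServerID, SupplierID}, and {ServerID}⁺ contains the non-prime attributes {DishID, Ingredient, KitchenStation} — a partial dependency, so 2NF is violated.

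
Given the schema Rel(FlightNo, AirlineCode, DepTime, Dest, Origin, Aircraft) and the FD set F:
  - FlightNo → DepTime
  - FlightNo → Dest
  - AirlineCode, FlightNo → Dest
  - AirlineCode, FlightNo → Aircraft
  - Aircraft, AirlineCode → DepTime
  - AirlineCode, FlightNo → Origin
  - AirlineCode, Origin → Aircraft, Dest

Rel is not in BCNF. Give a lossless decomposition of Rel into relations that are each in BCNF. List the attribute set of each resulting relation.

{Aircraft, AirlineCode, Origin}; {AirlineCode, FlightNo, Origin}; {DepTime, Dest, FlightNo}

Candidate key of the original relation: {AirlineCode, FlightNo}.
In {Aircraft, AirlineCode, DepTime, Dest, FlightNo, Origin}, {FlightNo} is not a superkey ({FlightNo}⁺ restricted to this set is {DepTime, Dest, FlightNo}), so split on FlightNo → DepTime, Dest into {DepTime, Dest, FlightNo} and {Aircraft, AirlineCode, FlightNo, Origin}.
{DepTime, Dest, FlightNo} has no BCNF violation.
In {Aircraft, AirlineCode, FlightNo, Origin}, {AirlineCode, Origin} is not a superkey ({AirlineCode, Origin}⁺ restricted to this set is {Aircraft, AirlineCode, Origin}), so split on AirlineCode, Origin → Aircraft into {Aircraft, AirlineCode, Origin} and {AirlineCode, FlightNo, Origin}.
{Aircraft, AirlineCode, Origin} has no BCNF violation.
{AirlineCode, FlightNo, Origin} has no BCNF violation.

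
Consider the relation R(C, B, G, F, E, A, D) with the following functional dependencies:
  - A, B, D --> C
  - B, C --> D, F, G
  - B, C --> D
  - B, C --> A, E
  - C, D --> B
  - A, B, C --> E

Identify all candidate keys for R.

{A, B, D}, {B, C}, {C, D}

{B, C}⁺ = {A, B, C, D, E, F, G}, which is every attribute, so {B, C} is a candidate key.
{C, D}⁺ = {A, B, C, D, E, F, G}, which is every attribute, so {C, D} is a candidate key.
{A, B, D}⁺ = {A, B, C, D, E, F, G}, which is every attribute, so {A, B, D} is a candidate key.
These are minimal and exhaustive — every other superkey contains one of them.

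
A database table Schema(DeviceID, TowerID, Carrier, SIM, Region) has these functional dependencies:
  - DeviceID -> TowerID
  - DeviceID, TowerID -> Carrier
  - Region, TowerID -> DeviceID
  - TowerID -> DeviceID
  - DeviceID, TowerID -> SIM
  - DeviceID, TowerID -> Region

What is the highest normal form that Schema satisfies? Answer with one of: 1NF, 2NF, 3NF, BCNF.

Candidate keys: {DeviceID}, {TowerID}. Prime attributes: {DeviceID, TowerID}.
Each dependency's left side is a superkey — BCNF holds.

BCNF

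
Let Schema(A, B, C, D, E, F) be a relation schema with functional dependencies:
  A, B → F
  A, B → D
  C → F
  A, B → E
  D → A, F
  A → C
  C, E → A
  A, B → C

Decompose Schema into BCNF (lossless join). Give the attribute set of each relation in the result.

{A, C}; {A, D}; {B, D, E}; {C, F}

Candidate keys of the original relation: {A, B}, {B, C, E}, {B, D}.
{A, B, C, D, E, F}: {C} determines {C, F} here but is not a superkey — split on C → F, giving {C, F} and {A, B, C, D, E}.
{C, F}: every determinant is a superkey — BCNF.
{A, B, C, D, E}: {D} determines {A, C, D} here but is not a superkey — split on D → A, C, giving {A, C, D} and {B, D, E}.
{A, C, D}: {A} determines {A, C} here but is not a superkey — split on A → C, giving {A, C} and {A, D}.
{A, C}: every determinant is a superkey — BCNF.
{A, D}: every determinant is a superkey — BCNF.
{B, D, E}: every determinant is a superkey — BCNF.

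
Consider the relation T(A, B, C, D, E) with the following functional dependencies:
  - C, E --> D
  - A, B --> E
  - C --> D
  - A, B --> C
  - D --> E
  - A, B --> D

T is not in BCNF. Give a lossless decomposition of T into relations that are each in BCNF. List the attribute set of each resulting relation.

{A, B, C}; {C, D}; {C, E}; {D, E}

Candidate key of the original relation: {A, B}.
In {A, B, C, D, E}, {C, E} is not a superkey ({C, E}⁺ restricted to this set is {C, D, E}), so split on C, E --> D into {C, D, E} and {A, B, C, E}.
In {C, D, E}, {D} is not a superkey ({D}⁺ restricted to this set is {D, E}), so split on D --> E into {D, E} and {C, D}.
{D, E} is in BCNF.
{C, D} is in BCNF.
In {A, B, C, E}, {C} is not a superkey ({C}⁺ restricted to this set is {C, E}), so split on C --> E into {C, E} and {A, B, C}.
{C, E} is in BCNF.
{A, B, C} is in BCNF.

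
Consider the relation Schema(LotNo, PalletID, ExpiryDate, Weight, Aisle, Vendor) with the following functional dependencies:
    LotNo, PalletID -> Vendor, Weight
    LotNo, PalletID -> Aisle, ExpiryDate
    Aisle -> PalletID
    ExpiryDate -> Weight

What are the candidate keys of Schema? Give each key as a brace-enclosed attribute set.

No FD produces {LotNo}, so it must be in every candidate key.
Closure of {Aisle, LotNo} is {Aisle, ExpiryDate, LotNo, PalletID, Vendor, Weight}, the whole schema; {Aisle, LotNo} is a candidate key.
Closure of {LotNo, PalletID} is {Aisle, ExpiryDate, LotNo, PalletID, Vendor, Weight}, the whole schema; {LotNo, PalletID} is a candidate key.
Any other superkey properly contains one of these, so there are no further candidate keys.

{Aisle, LotNo}, {LotNo, PalletID}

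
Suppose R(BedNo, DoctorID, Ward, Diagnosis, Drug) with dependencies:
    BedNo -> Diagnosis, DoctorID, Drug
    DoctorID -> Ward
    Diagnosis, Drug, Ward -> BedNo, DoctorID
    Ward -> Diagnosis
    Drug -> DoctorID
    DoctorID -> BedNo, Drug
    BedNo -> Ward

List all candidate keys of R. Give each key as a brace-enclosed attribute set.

{BedNo}, {DoctorID}, {Drug}

{BedNo} is a candidate key since {BedNo}⁺ = {BedNo, Diagnosis, DoctorID, Drug, Ward} covers every attribute.
{DoctorID} is a candidate key since {DoctorID}⁺ = {BedNo, Diagnosis, DoctorID, Drug, Ward} covers every attribute.
{Drug} is a candidate key since {Drug}⁺ = {BedNo, Diagnosis, DoctorID, Drug, Ward} covers every attribute.
No proper subset of any of these is a key, and no other minimal superkey exists.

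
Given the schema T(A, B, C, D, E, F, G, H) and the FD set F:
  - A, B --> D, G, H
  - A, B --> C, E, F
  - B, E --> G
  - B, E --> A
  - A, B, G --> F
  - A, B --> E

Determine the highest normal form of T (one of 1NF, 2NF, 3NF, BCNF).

Candidate keys: {A, B}, {B, E}. Prime attributes: {A, B, E}.
Every FD has a superkey on the left, so the relation is in BCNF.

BCNF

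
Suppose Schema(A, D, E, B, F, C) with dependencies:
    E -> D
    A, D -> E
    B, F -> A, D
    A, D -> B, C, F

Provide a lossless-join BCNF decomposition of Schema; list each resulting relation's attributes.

{A, B, C, E, F}; {D, E}

Candidate keys of the original relation: {A, D}, {A, E}, {B, F}.
In {A, B, C, D, E, F}, {E} is not a superkey ({E}⁺ restricted to this set is {D, E}), so split on E -> D into {D, E} and {A, B, C, E, F}.
{D, E} is in BCNF.
{A, B, C, E, F} is in BCNF.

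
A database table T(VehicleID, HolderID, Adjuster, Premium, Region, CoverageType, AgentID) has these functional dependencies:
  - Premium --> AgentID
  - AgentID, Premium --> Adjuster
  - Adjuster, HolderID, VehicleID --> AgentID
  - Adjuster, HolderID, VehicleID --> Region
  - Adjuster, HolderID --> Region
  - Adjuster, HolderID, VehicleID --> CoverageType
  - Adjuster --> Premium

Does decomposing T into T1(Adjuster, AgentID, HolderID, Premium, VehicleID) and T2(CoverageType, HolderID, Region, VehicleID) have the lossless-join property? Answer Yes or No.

No

Common attributes: {HolderID, VehicleID}; their closure is {HolderID, VehicleID}.
T1 ⊄ {HolderID, VehicleID} and T2 ⊄ {HolderID, VehicleID}, so the split is lossy.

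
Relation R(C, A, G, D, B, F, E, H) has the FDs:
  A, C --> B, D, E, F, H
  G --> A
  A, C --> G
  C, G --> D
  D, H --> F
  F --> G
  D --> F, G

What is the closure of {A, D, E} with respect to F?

{A, D, E, F, G}

Start with {A, D, E}.
D --> F, G applies; add {F, G} → now {A, D, E, F, G}.
No further FD applies.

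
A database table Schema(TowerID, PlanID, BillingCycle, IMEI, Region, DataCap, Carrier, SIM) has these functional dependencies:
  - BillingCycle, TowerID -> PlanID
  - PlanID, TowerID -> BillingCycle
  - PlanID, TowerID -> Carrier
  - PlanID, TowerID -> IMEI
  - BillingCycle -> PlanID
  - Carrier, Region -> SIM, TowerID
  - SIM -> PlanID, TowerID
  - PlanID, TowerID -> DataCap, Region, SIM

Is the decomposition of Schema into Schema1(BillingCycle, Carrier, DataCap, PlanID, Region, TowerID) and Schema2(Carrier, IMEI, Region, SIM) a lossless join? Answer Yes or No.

Schema1 ∩ Schema2 = {Carrier, Region}; its closure under F is {BillingCycle, Carrier, DataCap, IMEI, PlanID, Region, SIM, TowerID}.
This includes all of Schema1, so the common attributes are a superkey of Schema1 — the join is lossless.

Yes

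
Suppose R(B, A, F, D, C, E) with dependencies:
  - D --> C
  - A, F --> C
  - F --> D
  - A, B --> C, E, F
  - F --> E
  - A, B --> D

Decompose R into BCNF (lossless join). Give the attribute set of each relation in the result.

{A, B, F}; {C, D}; {D, E, F}

Candidate key of the original relation: {A, B}.
{A, B, C, D, E, F}: {D} determines {C, D} here but is not a superkey — split on D --> C, giving {C, D} and {A, B, D, E, F}.
{C, D} has no BCNF violation.
{A, B, D, E, F}: {A, F} determines {A, D, E, F} here but is not a superkey — split on A, F --> D, E, giving {A, D, E, F} and {A, B, F}.
{A, D, E, F}: {F} determines {D, E, F} here but is not a superkey — split on F --> D, E, giving {D, E, F} and {A, F}.
{D, E, F} has no BCNF violation.
{A, F} has no BCNF violation.
{A, B, F} has no BCNF violation.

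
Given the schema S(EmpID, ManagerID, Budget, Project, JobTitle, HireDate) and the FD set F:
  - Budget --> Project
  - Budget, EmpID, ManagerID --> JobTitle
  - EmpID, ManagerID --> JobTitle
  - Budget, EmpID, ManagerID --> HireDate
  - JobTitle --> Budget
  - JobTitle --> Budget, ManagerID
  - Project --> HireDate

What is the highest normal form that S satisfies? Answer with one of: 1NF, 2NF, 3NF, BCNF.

1NF

Candidate keys: {EmpID, JobTitle}, {EmpID, ManagerID}. Prime attributes: {EmpID, JobTitle, ManagerID}.
For Budget --> Project we have {Budget}⁺ = {Budget, HireDate, Project}; {Budget} is not a superkey, so BCNF fails.
Budget --> Project determines the non-prime attribute {Project} from a non-superkey — 3NF is violated.
{JobTitle} is a proper subset of the key {EmpID, JobTitle}, and {JobTitle}⁺ contains the non-prime attributes {Budget, HireDate, Project} — a partial dependency, so 2NF is violated.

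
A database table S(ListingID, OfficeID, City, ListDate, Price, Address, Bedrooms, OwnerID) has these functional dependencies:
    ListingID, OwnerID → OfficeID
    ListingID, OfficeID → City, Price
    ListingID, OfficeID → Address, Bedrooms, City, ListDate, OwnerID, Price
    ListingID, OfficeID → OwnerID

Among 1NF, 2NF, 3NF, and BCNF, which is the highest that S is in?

BCNF

Candidate keys: {ListingID, OfficeID}, {ListingID, OwnerID}. Prime attributes: {ListingID, OfficeID, OwnerID}.
The left-hand side of every FD is a superkey, so BCNF is satisfied.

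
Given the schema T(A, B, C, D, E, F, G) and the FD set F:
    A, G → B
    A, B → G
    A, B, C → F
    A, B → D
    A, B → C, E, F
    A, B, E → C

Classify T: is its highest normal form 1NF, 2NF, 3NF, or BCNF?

BCNF

Candidate keys: {A, B}, {A, G}. Prime attributes: {A, B, G}.
The left-hand side of every FD is a superkey, so BCNF is satisfied.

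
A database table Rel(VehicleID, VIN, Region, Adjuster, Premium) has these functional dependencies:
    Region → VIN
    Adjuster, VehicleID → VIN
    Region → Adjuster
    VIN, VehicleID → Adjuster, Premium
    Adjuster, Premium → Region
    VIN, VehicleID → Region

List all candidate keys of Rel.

No FD produces {VehicleID}, so it must be in every candidate key.
{Adjuster, VehicleID}⁺ = {Adjuster, Premium, Region, VIN, VehicleID}, which is every attribute, so {Adjuster, VehicleID} is a candidate key.
{Region, VehicleID}⁺ = {Adjuster, Premium, Region, VIN, VehicleID}, which is every attribute, so {Region, VehicleID} is a candidate key.
{VIN, VehicleID}⁺ = {Adjuster, Premium, Region, VIN, VehicleID}, which is every attribute, so {VIN, VehicleID} is a candidate key.
These are minimal and exhaustive — every other superkey contains one of them.

{Adjuster, VehicleID}, {Region, VehicleID}, {VIN, VehicleID}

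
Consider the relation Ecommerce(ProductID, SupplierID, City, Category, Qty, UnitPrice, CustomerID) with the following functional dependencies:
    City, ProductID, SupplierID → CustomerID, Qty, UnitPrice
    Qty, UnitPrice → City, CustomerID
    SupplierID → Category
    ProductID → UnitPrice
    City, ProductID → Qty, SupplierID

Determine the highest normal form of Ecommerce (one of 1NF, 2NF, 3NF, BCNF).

1NF

Candidate keys: {City, ProductID}, {ProductID, Qty}. Prime attributes: {City, ProductID, Qty}.
Qty, UnitPrice → City, CustomerID: {Qty, UnitPrice}⁺ = {City, CustomerID, Qty, UnitPrice}, which is not all of the attributes, so the left side is not a superkey — BCNF is violated.
Qty, UnitPrice → City, CustomerID determines the non-prime attribute {CustomerID} from a non-superkey — 3NF is violated.
{ProductID} is a proper subset of the key {City, ProductID}, and {ProductID}⁺ contains the non-prime attribute {UnitPrice} — a partial dependency, so 2NF is violated.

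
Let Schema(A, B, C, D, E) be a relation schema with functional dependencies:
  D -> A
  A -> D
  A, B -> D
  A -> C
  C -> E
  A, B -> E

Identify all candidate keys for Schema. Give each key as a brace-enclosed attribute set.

{A, B}, {B, D}

No FD produces {B}, so it must be in every candidate key.
{A, B} is a candidate key since {A, B}⁺ = {A, B, C, D, E} covers every attribute.
{B, D} is a candidate key since {B, D}⁺ = {A, B, C, D, E} covers every attribute.
No proper subset of any of these is a key, and no other minimal superkey exists.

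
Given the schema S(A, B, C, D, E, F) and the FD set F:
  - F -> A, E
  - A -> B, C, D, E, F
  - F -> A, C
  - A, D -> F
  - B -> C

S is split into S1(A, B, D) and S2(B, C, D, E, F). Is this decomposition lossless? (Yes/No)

Common attributes: {B, D}; their closure is {B, C, D}.
Neither S1 nor S2 is contained in that closure, so the decomposition is lossy.

No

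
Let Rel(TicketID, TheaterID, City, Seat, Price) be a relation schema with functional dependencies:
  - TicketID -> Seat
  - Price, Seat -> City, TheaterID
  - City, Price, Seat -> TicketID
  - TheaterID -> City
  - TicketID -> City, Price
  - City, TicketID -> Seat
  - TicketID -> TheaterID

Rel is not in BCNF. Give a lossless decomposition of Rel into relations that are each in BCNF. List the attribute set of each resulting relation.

Candidate keys of the original relation: {Price, Seat}, {TicketID}.
{City, Price, Seat, TheaterID, TicketID}: {TheaterID} determines {City, TheaterID} here but is not a superkey — split on TheaterID -> City, giving {City, TheaterID} and {Price, Seat, TheaterID, TicketID}.
{City, TheaterID} has no BCNF violation.
{Price, Seat, TheaterID, TicketID} has no BCNF violation.

{City, TheaterID}; {Price, Seat, TheaterID, TicketID}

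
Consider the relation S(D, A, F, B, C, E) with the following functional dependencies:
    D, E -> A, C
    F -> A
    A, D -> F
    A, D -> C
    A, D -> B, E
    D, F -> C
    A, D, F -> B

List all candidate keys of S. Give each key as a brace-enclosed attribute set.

{A, D}, {D, E}, {D, F}

No FD produces {D}, so it must be in every candidate key.
Closure of {A, D} is {A, B, C, D, E, F}, the whole schema; {A, D} is a candidate key.
Closure of {D, E} is {A, B, C, D, E, F}, the whole schema; {D, E} is a candidate key.
Closure of {D, F} is {A, B, C, D, E, F}, the whole schema; {D, F} is a candidate key.
These are minimal and exhaustive — every other superkey contains one of them.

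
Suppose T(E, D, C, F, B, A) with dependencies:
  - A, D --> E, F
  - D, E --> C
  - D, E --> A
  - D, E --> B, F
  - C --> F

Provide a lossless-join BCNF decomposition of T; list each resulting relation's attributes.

{A, B, C, D, E}; {C, F}

Candidate keys of the original relation: {A, D}, {D, E}.
Within {A, B, C, D, E, F}: {C}⁺ ∩ {A, B, C, D, E, F} = {C, F}, not the whole set, so C --> F violates BCNF; decompose into {C, F} and {A, B, C, D, E}.
{C, F} has no BCNF violation.
{A, B, C, D, E} has no BCNF violation.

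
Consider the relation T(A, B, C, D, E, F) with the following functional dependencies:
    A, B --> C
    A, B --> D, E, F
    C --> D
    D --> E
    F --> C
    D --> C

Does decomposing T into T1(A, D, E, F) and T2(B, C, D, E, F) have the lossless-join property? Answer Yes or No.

Common attributes: {D, E, F}; their closure is {C, D, E, F}.
T1 ⊄ {C, D, E, F} and T2 ⊄ {C, D, E, F}, so the split is lossy.

No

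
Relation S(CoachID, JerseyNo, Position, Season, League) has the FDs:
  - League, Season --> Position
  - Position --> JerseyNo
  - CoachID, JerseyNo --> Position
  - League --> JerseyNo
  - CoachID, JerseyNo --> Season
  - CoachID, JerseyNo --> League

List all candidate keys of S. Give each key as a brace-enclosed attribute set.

No FD produces {CoachID}, so it must be in every candidate key.
{CoachID, JerseyNo}⁺ = {CoachID, JerseyNo, League, Position, Season} — all of the relation — so {CoachID, JerseyNo} is a candidate key.
{CoachID, League}⁺ = {CoachID, JerseyNo, League, Position, Season} — all of the relation — so {CoachID, League} is a candidate key.
{CoachID, Position}⁺ = {CoachID, JerseyNo, League, Position, Season} — all of the relation — so {CoachID, Position} is a candidate key.
No proper subset of any of these is a key, and no other minimal superkey exists.

{CoachID, JerseyNo}, {CoachID, League}, {CoachID, Position}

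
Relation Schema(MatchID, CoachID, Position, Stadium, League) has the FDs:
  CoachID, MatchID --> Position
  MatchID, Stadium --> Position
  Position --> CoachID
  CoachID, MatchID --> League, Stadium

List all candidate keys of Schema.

Attributes never on any right-hand side: {MatchID} — every candidate key must contain it.
{CoachID, MatchID} is a candidate key since {CoachID, MatchID}⁺ = {CoachID, League, MatchID, Position, Stadium} covers every attribute.
{MatchID, Position} is a candidate key since {MatchID, Position}⁺ = {CoachID, League, MatchID, Position, Stadium} covers every attribute.
{MatchID, Stadium} is a candidate key since {MatchID, Stadium}⁺ = {CoachID, League, MatchID, Position, Stadium} covers every attribute.
Any other superkey properly contains one of these, so there are no further candidate keys.

{CoachID, MatchID}, {MatchID, Position}, {MatchID, Stadium}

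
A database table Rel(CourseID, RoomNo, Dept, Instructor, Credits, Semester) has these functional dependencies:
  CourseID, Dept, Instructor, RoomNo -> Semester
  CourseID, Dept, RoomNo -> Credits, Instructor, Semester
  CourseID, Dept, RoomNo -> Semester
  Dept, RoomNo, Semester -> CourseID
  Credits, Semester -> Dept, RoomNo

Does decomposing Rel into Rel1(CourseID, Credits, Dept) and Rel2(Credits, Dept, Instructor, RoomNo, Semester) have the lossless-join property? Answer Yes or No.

Rel1 ∩ Rel2 = {Credits, Dept}; its closure under F is {Credits, Dept}.
Rel1 ⊄ {Credits, Dept} and Rel2 ⊄ {Credits, Dept}, so the split is lossy.

No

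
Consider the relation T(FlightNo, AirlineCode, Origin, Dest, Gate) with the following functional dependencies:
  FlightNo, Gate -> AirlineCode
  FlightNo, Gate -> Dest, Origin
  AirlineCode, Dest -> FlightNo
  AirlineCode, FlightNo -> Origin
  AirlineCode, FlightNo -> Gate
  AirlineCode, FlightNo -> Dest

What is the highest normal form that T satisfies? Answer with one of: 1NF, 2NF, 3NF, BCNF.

Candidate keys: {AirlineCode, Dest}, {AirlineCode, FlightNo}, {FlightNo, Gate}. Prime attributes: {AirlineCode, Dest, FlightNo, Gate}.
Each dependency's left side is a superkey — BCNF holds.

BCNF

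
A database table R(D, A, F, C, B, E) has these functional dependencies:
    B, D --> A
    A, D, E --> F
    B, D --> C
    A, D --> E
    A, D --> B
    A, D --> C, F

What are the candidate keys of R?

No FD produces {D}, so it must be in every candidate key.
{A, D}⁺ = {A, B, C, D, E, F} — all of the relation — so {A, D} is a candidate key.
{B, D}⁺ = {A, B, C, D, E, F} — all of the relation — so {B, D} is a candidate key.
Any other superkey properly contains one of these, so there are no further candidate keys.

{A, D}, {B, D}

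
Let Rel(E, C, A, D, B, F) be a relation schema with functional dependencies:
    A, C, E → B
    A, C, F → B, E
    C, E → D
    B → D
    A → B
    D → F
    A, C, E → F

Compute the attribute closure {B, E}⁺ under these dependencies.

Start with {B, E}.
B → D applies; add {D} → now {B, D, E}.
D → F applies; add {F} → now {B, D, E, F}.
No further FD applies.

{B, D, E, F}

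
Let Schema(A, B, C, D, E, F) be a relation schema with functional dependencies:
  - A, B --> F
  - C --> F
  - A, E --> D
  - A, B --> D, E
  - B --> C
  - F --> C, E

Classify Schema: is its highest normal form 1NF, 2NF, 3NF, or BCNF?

Candidate key: {A, B}. Prime attributes: {A, B}.
For C --> F we have {C}⁺ = {C, E, F}; {C} is not a superkey, so BCNF fails.
C --> F determines the non-prime attribute {F} from a non-superkey — 3NF is violated.
The proper key subset {B} of {A, B} determines non-prime {C, E, F}, so the relation is not even in 2NF.

1NF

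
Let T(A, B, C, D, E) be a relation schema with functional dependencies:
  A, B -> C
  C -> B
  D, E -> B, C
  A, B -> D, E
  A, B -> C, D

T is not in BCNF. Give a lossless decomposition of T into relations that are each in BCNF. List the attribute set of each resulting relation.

Candidate keys of the original relation: {A, B}, {A, C}, {A, D, E}.
{A, B, C, D, E}: {C} determines {B, C} here but is not a superkey — split on C -> B, giving {B, C} and {A, C, D, E}.
{B, C} has no BCNF violation.
{A, C, D, E}: {D, E} determines {C, D, E} here but is not a superkey — split on D, E -> C, giving {C, D, E} and {A, D, E}.
{C, D, E} has no BCNF violation.
{A, D, E} has no BCNF violation.

{A, D, E}; {B, C}; {C, D, E}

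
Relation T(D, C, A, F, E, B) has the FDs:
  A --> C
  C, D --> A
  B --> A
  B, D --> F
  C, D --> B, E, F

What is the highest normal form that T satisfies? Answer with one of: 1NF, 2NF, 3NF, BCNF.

3NF

Candidate keys: {A, D}, {B, D}, {C, D}. Prime attributes: {A, B, C, D}.
A --> C: {A}⁺ = {A, C}, which is not all of the attributes, so the left side is not a superkey — BCNF is violated.
But every attribute on its right side ({C}) is prime, and the same holds for every other non-superkey FD, so 3NF still holds.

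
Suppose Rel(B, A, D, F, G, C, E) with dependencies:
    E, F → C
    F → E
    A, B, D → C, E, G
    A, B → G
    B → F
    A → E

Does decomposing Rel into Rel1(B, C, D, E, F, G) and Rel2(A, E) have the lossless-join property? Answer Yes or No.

No

The shared attributes are {E} and {E}⁺ = {E}.
Neither Rel1 nor Rel2 is contained in that closure, so the decomposition is lossy.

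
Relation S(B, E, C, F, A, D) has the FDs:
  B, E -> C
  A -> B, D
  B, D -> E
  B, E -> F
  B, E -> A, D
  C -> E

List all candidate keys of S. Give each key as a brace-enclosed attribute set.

{A}, {B, C}, {B, D}, {B, E}

{A}⁺ = {A, B, C, D, E, F}, which is every attribute, so {A} is a candidate key.
{B, C}⁺ = {A, B, C, D, E, F}, which is every attribute, so {B, C} is a candidate key.
{B, D}⁺ = {A, B, C, D, E, F}, which is every attribute, so {B, D} is a candidate key.
{B, E}⁺ = {A, B, C, D, E, F}, which is every attribute, so {B, E} is a candidate key.
Any other superkey properly contains one of these, so there are no further candidate keys.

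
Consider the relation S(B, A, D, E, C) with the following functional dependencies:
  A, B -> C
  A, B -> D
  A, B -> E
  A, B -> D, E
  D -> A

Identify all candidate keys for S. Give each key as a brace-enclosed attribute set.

{A, B}, {B, D}

{B} never appears on the right of any FD, so every key must include it.
{A, B} is a candidate key since {A, B}⁺ = {A, B, C, D, E} covers every attribute.
{B, D} is a candidate key since {B, D}⁺ = {A, B, C, D, E} covers every attribute.
Any other superkey properly contains one of these, so there are no further candidate keys.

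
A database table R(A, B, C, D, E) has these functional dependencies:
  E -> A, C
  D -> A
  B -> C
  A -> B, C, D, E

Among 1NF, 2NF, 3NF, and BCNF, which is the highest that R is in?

2NF

Candidate keys: {A}, {D}, {E}. Prime attributes: {A, D, E}.
For B -> C we have {B}⁺ = {B, C}; {B} is not a superkey, so BCNF fails.
B -> C has non-prime {C} on the right and a non-superkey on the left, so 3NF fails.
With only single-attribute keys there can be no partial dependency, so 2NF holds.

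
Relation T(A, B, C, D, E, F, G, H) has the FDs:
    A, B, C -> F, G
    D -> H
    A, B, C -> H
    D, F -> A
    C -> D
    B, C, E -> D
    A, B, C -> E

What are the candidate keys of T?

{B, C} never appear on the right of any FD, so every key must include all of them.
Closure of {A, B, C} is {A, B, C, D, E, F, G, H}, the whole schema; {A, B, C} is a candidate key.
Closure of {B, C, F} is {A, B, C, D, E, F, G, H}, the whole schema; {B, C, F} is a candidate key.
These are minimal and exhaustive — every other superkey contains one of them.

{A, B, C}, {B, C, F}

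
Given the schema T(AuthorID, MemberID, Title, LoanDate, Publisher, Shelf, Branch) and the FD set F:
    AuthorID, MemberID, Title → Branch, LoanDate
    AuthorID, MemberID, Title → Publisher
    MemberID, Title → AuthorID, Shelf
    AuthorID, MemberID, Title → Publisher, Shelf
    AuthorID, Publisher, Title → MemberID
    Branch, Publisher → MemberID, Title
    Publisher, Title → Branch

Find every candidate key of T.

{Branch, Publisher}, {MemberID, Title}, {Publisher, Title}

Closure of {Branch, Publisher} is {AuthorID, Branch, LoanDate, MemberID, Publisher, Shelf, Title}, the whole schema; {Branch, Publisher} is a candidate key.
Closure of {MemberID, Title} is {AuthorID, Branch, LoanDate, MemberID, Publisher, Shelf, Title}, the whole schema; {MemberID, Title} is a candidate key.
Closure of {Publisher, Title} is {AuthorID, Branch, LoanDate, MemberID, Publisher, Shelf, Title}, the whole schema; {Publisher, Title} is a candidate key.
These are minimal and exhaustive — every other superkey contains one of them.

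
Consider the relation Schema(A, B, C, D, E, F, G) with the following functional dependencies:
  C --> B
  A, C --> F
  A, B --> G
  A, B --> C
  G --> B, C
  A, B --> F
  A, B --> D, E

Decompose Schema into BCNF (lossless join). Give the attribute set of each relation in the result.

{A, D, E, F, G}; {B, C}; {C, G}

Candidate keys of the original relation: {A, B}, {A, C}, {A, G}.
{A, B, C, D, E, F, G}: {C} determines {B, C} here but is not a superkey — split on C --> B, giving {B, C} and {A, C, D, E, F, G}.
{B, C}: every determinant is a superkey — BCNF.
{A, C, D, E, F, G}: {G} determines {C, G} here but is not a superkey — split on G --> C, giving {C, G} and {A, D, E, F, G}.
{C, G}: every determinant is a superkey — BCNF.
{A, D, E, F, G}: every determinant is a superkey — BCNF.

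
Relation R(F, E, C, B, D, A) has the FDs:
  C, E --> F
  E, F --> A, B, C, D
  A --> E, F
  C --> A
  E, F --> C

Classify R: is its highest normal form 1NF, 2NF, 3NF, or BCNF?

BCNF

Candidate keys: {A}, {C}, {E, F}. Prime attributes: {A, C, E, F}.
Each dependency's left side is a superkey — BCNF holds.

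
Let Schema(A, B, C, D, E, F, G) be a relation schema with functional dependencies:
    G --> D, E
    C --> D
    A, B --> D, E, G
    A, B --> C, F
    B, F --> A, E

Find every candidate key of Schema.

No FD produces {B}, so it must be in every candidate key.
Closure of {A, B} is {A, B, C, D, E, F, G}, the whole schema; {A, B} is a candidate key.
Closure of {B, F} is {A, B, C, D, E, F, G}, the whole schema; {B, F} is a candidate key.
No proper subset of any of these is a key, and no other minimal superkey exists.

{A, B}, {B, F}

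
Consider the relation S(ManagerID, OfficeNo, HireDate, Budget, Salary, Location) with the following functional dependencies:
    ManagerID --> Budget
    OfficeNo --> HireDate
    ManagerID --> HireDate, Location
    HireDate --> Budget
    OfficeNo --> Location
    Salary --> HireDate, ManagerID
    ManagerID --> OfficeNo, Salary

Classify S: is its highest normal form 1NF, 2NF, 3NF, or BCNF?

Candidate keys: {ManagerID}, {Salary}. Prime attributes: {ManagerID, Salary}.
For OfficeNo --> HireDate we have {OfficeNo}⁺ = {Budget, HireDate, Location, OfficeNo}; {OfficeNo} is not a superkey, so BCNF fails.
OfficeNo --> HireDate has non-prime {HireDate} on the right and a non-superkey on the left, so 3NF fails.
All keys have size 1, which rules out partial dependencies — 2NF is satisfied.

2NF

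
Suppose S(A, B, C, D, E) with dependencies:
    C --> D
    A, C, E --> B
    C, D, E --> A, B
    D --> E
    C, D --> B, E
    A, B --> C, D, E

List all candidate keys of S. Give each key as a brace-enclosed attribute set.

{C} is a candidate key since {C}⁺ = {A, B, C, D, E} covers every attribute.
{A, B} is a candidate key since {A, B}⁺ = {A, B, C, D, E} covers every attribute.
These are minimal and exhaustive — every other superkey contains one of them.

{A, B}, {C}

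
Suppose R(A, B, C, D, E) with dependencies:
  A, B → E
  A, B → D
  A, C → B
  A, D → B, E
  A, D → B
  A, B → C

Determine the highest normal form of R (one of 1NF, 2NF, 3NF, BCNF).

BCNF

Candidate keys: {A, B}, {A, C}, {A, D}. Prime attributes: {A, B, C, D}.
Each dependency's left side is a superkey — BCNF holds.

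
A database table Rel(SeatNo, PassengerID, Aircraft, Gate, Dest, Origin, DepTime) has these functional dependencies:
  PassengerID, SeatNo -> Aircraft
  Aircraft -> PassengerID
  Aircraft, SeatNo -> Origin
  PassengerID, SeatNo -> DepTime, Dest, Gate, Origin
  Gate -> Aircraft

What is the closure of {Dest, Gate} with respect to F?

Start with {Dest, Gate}.
Gate -> Aircraft applies; add {Aircraft} → now {Aircraft, Dest, Gate}.
Aircraft -> PassengerID applies; add {PassengerID} → now {Aircraft, Dest, Gate, PassengerID}.
No further FD applies.

{Aircraft, Dest, Gate, PassengerID}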